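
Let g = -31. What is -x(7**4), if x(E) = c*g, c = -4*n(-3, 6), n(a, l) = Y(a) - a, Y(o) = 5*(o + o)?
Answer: 3348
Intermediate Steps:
Y(o) = 10*o (Y(o) = 5*(2*o) = 10*o)
n(a, l) = 9*a (n(a, l) = 10*a - a = 9*a)
c = 108 (c = -36*(-3) = -4*(-27) = 108)
x(E) = -3348 (x(E) = 108*(-31) = -3348)
-x(7**4) = -1*(-3348) = 3348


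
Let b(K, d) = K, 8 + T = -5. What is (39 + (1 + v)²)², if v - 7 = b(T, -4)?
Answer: 4096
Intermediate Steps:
T = -13 (T = -8 - 5 = -13)
v = -6 (v = 7 - 13 = -6)
(39 + (1 + v)²)² = (39 + (1 - 6)²)² = (39 + (-5)²)² = (39 + 25)² = 64² = 4096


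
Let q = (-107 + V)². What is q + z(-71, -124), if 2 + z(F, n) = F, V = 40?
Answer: 4416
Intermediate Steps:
z(F, n) = -2 + F
q = 4489 (q = (-107 + 40)² = (-67)² = 4489)
q + z(-71, -124) = 4489 + (-2 - 71) = 4489 - 73 = 4416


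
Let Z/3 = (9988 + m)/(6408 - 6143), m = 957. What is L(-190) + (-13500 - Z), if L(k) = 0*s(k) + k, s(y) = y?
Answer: -732137/53 ≈ -13814.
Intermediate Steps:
Z = 6567/53 (Z = 3*((9988 + 957)/(6408 - 6143)) = 3*(10945/265) = 3*(10945*(1/265)) = 3*(2189/53) = 6567/53 ≈ 123.91)
L(k) = k (L(k) = 0*k + k = 0 + k = k)
L(-190) + (-13500 - Z) = -190 + (-13500 - 1*6567/53) = -190 + (-13500 - 6567/53) = -190 - 722067/53 = -732137/53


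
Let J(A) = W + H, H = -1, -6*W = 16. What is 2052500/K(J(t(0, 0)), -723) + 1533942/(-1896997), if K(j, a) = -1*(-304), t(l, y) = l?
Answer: 973280006033/144171772 ≈ 6750.8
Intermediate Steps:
W = -8/3 (W = -⅙*16 = -8/3 ≈ -2.6667)
J(A) = -11/3 (J(A) = -8/3 - 1 = -11/3)
K(j, a) = 304
2052500/K(J(t(0, 0)), -723) + 1533942/(-1896997) = 2052500/304 + 1533942/(-1896997) = 2052500*(1/304) + 1533942*(-1/1896997) = 513125/76 - 1533942/1896997 = 973280006033/144171772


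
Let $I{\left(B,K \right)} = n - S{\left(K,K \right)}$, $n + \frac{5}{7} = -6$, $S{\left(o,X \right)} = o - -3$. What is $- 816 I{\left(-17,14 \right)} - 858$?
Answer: $\frac{129450}{7} \approx 18493.0$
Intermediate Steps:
$S{\left(o,X \right)} = 3 + o$ ($S{\left(o,X \right)} = o + 3 = 3 + o$)
$n = - \frac{47}{7}$ ($n = - \frac{5}{7} - 6 = - \frac{47}{7} \approx -6.7143$)
$I{\left(B,K \right)} = - \frac{68}{7} - K$ ($I{\left(B,K \right)} = - \frac{47}{7} - \left(3 + K\right) = - \frac{68}{7} - K$)
$- 816 I{\left(-17,14 \right)} - 858 = - 816 \left(- \frac{68}{7} - 14\right) - 858 = \left(-816\right) \left(- \frac{166}{7}\right) - 858 = \frac{135456}{7} - 858 = \frac{129450}{7}$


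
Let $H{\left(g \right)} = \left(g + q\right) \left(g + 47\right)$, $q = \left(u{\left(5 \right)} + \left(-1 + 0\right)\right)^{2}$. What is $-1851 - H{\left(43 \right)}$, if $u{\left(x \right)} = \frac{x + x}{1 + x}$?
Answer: $-5761$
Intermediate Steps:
$u{\left(x \right)} = \frac{2 x}{1 + x}$
$q = \frac{4}{9}$ ($q = \left(2 \cdot 5 \frac{1}{1 + 5} + \left(-1 + 0\right)\right)^{2} = \left(2 \cdot 5 \cdot \frac{1}{6} - 1\right)^{2} = \left(\frac{5}{3} - 1\right)^{2} = \left(\frac{2}{3}\right)^{2} = \frac{4}{9} \approx 0.44444$)
$H{\left(g \right)} = \left(47 + g\right) \left(\frac{4}{9} + g\right)$ ($H{\left(g \right)} = \left(g + \frac{4}{9}\right) \left(g + 47\right) = \left(\frac{4}{9} + g\right) \left(47 + g\right) = \left(47 + g\right) \left(\frac{4}{9} + g\right)$)
$-1851 - H{\left(43 \right)} = -1851 - \left(\frac{188}{9} + 43^{2} + \frac{427}{9} \cdot 43\right) = -1851 - \left(\frac{188}{9} + 1849 + \frac{18361}{9}\right) = -1851 - 3910 = -5761$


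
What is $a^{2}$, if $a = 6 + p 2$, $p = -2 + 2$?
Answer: $36$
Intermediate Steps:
$p = 0$
$a = 6$ ($a = 6 + 0 \cdot 2 = 6 + 0 = 6$)
$a^{2} = 6^{2} = 36$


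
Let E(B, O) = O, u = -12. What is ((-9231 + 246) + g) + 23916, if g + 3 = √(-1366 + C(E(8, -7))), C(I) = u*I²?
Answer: 14928 + I*√1954 ≈ 14928.0 + 44.204*I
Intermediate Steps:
C(I) = -12*I²
g = -3 + I*√1954 (g = -3 + √(-1366 - 12*(-7)²) = -3 + √(-1366 - 12*49) = -3 + √(-1366 - 588) = -3 + √(-1954) = -3 + I*√1954 ≈ -3.0 + 44.204*I)
((-9231 + 246) + g) + 23916 = ((-9231 + 246) + (-3 + I*√1954)) + 23916 = (-8985 + (-3 + I*√1954)) + 23916 = (-8988 + I*√1954) + 23916 = 14928 + I*√1954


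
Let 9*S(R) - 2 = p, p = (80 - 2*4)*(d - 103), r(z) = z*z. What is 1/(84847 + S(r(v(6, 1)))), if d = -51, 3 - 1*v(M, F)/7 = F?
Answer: 9/752537 ≈ 1.1960e-5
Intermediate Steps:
v(M, F) = 21 - 7*F
r(z) = z²
p = -11088 (p = (80 - 2*4)*(-51 - 103) = (80 - 8)*(-154) = 72*(-154) = -11088)
S(R) = -11086/9 (S(R) = 2/9 + (⅑)*(-11088) = 2/9 - 1232 = -11086/9)
1/(84847 + S(r(v(6, 1)))) = 1/(84847 - 11086/9) = 1/(752537/9) = 9/752537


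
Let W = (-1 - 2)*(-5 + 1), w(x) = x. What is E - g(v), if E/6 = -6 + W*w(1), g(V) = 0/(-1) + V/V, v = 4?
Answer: 35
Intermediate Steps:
g(V) = 1 (g(V) = 0*(-1) + 1 = 0 + 1 = 1)
W = 12 (W = -3*(-4) = 12)
E = 36 (E = 6*(-6 + 12*1) = 6*(-6 + 12) = 6*6 = 36)
E - g(v) = 36 - 1*1 = 36 - 1 = 35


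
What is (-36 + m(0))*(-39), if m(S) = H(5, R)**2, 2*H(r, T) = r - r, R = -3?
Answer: 1404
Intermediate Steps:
H(r, T) = 0 (H(r, T) = (r - r)/2 = (1/2)*0 = 0)
m(S) = 0 (m(S) = 0**2 = 0)
(-36 + m(0))*(-39) = (-36 + 0)*(-39) = -36*(-39) = 1404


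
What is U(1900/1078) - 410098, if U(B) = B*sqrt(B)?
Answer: -410098 + 4750*sqrt(418)/41503 ≈ -4.1010e+5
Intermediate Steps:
U(B) = B**(3/2)
U(1900/1078) - 410098 = (1900/1078)**(3/2) - 410098 = (1900*(1/1078))**(3/2) - 410098 = (950/539)**(3/2) - 410098 = 4750*sqrt(418)/41503 - 410098 = -410098 + 4750*sqrt(418)/41503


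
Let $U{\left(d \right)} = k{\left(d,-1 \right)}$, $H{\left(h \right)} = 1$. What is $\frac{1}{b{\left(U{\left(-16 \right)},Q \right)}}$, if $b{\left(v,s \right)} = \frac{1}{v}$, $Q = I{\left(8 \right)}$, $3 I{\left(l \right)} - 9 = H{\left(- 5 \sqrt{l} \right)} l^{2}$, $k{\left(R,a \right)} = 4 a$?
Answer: $-4$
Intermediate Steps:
$U{\left(d \right)} = -4$ ($U{\left(d \right)} = 4 \left(-1\right) = -4$)
$I{\left(l \right)} = 3 + \frac{l^{2}}{3}$ ($I{\left(l \right)} = 3 + \frac{1 l^{2}}{3} = 3 + \frac{l^{2}}{3}$)
$Q = \frac{73}{3}$ ($Q = 3 + \frac{8^{2}}{3} = 3 + \frac{1}{3} \cdot 64 = 3 + \frac{64}{3} = \frac{73}{3} \approx 24.333$)
$\frac{1}{b{\left(U{\left(-16 \right)},Q \right)}} = \frac{1}{\frac{1}{-4}} = \frac{1}{- \frac{1}{4}} = -4$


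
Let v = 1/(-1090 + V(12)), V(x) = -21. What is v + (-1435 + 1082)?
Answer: -392184/1111 ≈ -353.00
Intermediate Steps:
v = -1/1111 (v = 1/(-1090 - 21) = 1/(-1111) = -1/1111 ≈ -0.00090009)
v + (-1435 + 1082) = -1/1111 + (-1435 + 1082) = -1/1111 - 353 = -392184/1111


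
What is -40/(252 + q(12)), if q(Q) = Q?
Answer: -5/33 ≈ -0.15152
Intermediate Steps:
-40/(252 + q(12)) = -40/(252 + 12) = -40/264 = -40*1/264 = -5/33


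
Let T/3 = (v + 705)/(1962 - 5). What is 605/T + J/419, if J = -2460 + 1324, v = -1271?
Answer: -498018643/711462 ≈ -699.99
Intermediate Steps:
T = -1698/1957 (T = 3*((-1271 + 705)/(1962 - 5)) = 3*(-566/1957) = -1698/1957 ≈ -0.86765)
J = -1136
605/T + J/419 = 605/(-1698/1957) - 1136/419 = 605*(-1957/1698) - 1136*1/419 = -1183985/1698 - 1136/419 = -498018643/711462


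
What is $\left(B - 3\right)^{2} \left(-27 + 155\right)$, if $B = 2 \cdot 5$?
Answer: $6272$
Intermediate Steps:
$B = 10$
$\left(B - 3\right)^{2} \left(-27 + 155\right) = \left(10 - 3\right)^{2} \left(-27 + 155\right) = 7^{2} \cdot 128 = 49 \cdot 128 = 6272$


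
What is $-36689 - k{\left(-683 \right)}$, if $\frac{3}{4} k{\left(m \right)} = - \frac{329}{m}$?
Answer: $- \frac{75177077}{2049} \approx -36690.0$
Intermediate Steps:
$k{\left(m \right)} = - \frac{1316}{3 m}$ ($k{\left(m \right)} = \frac{4 \left(- \frac{329}{m}\right)}{3} = - \frac{1316}{3 m}$)
$-36689 - k{\left(-683 \right)} = -36689 - - \frac{1316}{3 \left(-683\right)} = -36689 - \left(- \frac{1316}{3}\right) \left(- \frac{1}{683}\right) = -36689 - \frac{1316}{2049} = - \frac{75177077}{2049}$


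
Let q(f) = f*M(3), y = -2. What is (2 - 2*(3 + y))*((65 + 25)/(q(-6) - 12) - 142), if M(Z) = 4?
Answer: 0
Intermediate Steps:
q(f) = 4*f (q(f) = f*4 = 4*f)
(2 - 2*(3 + y))*((65 + 25)/(q(-6) - 12) - 142) = (2 - 2*(3 - 2))*((65 + 25)/(4*(-6) - 12) - 142) = (2 - 2)*(90/(-24 - 12) - 142) = (2 - 1*2)*(90/(-36) - 142) = (2 - 2)*(90*(-1/36) - 142) = 0*(-5/2 - 142) = 0*(-289/2) = 0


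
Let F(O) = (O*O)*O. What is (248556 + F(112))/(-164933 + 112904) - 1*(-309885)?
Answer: 16121353181/52029 ≈ 3.0985e+5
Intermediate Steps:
F(O) = O**3 (F(O) = O**2*O = O**3)
(248556 + F(112))/(-164933 + 112904) - 1*(-309885) = (248556 + 112**3)/(-164933 + 112904) - 1*(-309885) = (248556 + 1404928)/(-52029) + 309885 = 1653484*(-1/52029) + 309885 = -1653484/52029 + 309885 = 16121353181/52029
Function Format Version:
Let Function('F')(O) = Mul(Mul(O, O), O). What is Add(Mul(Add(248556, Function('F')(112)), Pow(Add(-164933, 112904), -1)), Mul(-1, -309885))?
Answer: Rational(16121353181, 52029) ≈ 3.0985e+5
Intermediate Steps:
Function('F')(O) = Pow(O, 3) (Function('F')(O) = Mul(Pow(O, 2), O) = Pow(O, 3))
Add(Mul(Add(248556, Function('F')(112)), Pow(Add(-164933, 112904), -1)), Mul(-1, -309885)) = Add(Mul(Add(248556, Pow(112, 3)), Pow(Add(-164933, 112904), -1)), Mul(-1, -309885)) = Add(Mul(Add(248556, 1404928), Pow(-52029, -1)), 309885) = Add(Mul(1653484, Rational(-1, 52029)), 309885) = Add(Rational(-1653484, 52029), 309885) = Rational(16121353181, 52029)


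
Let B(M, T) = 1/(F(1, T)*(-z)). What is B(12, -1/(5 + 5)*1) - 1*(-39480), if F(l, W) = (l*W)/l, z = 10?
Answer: 39481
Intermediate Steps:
F(l, W) = W (F(l, W) = (W*l)/l = W)
B(M, T) = -1/(10*T) (B(M, T) = 1/(T*(-1*10)) = 1/(T*(-10)) = 1/(-10*T) = -1/(10*T))
B(12, -1/(5 + 5)*1) - 1*(-39480) = -1/(10*(-1/(5 + 5)*1)) - 1*(-39480) = -1/(10*(-1/10*1)) + 39480 = -1/(10*(-1*1/10*1)) + 39480 = -1/(10*((-1/10*1))) + 39480 = -1/(10*(-1/10)) + 39480 = -1/10*(-10) + 39480 = 1 + 39480 = 39481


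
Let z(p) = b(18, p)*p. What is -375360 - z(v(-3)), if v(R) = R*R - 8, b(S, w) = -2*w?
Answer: -375358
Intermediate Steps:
v(R) = -8 + R² (v(R) = R² - 8 = -8 + R²)
z(p) = -2*p² (z(p) = (-2*p)*p = -2*p²)
-375360 - z(v(-3)) = -375360 - (-2)*(-8 + (-3)²)² = -375360 - (-2)*(-8 + 9)² = -375360 - (-2)*1² = -375360 - (-2) = -375360 - 1*(-2) = -375360 + 2 = -375358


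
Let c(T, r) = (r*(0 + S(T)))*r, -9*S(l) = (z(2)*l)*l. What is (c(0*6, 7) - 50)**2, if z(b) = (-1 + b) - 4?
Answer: 2500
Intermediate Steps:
z(b) = -5 + b
S(l) = l**2/3 (S(l) = -(-5 + 2)*l*l/9 = -(-3*l)*l/9 = -(-1)*l**2/3 = l**2/3)
c(T, r) = T**2*r**2/3 (c(T, r) = (r*(0 + T**2/3))*r = (r*(T**2/3))*r = (r*T**2/3)*r = T**2*r**2/3)
(c(0*6, 7) - 50)**2 = ((1/3)*(0*6)**2*7**2 - 50)**2 = ((1/3)*0**2*49 - 50)**2 = ((1/3)*0*49 - 50)**2 = (0 - 50)**2 = (-50)**2 = 2500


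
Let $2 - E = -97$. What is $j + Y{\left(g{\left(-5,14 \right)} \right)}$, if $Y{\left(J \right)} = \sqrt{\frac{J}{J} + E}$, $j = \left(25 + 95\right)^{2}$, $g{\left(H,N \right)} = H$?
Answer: $14410$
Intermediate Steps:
$E = 99$ ($E = 2 - -97 = 2 + 97 = 99$)
$j = 14400$ ($j = 120^{2} = 14400$)
$Y{\left(J \right)} = 10$ ($Y{\left(J \right)} = \sqrt{\frac{J}{J} + 99} = \sqrt{1 + 99} = \sqrt{100} = 10$)
$j + Y{\left(g{\left(-5,14 \right)} \right)} = 14400 + 10 = 14410$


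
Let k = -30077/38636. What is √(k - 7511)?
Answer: I*√2803283980107/19318 ≈ 86.671*I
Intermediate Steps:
k = -30077/38636 (k = -30077*1/38636 = -30077/38636 ≈ -0.77847)
√(k - 7511) = √(-30077/38636 - 7511) = √(-290225073/38636) = I*√2803283980107/19318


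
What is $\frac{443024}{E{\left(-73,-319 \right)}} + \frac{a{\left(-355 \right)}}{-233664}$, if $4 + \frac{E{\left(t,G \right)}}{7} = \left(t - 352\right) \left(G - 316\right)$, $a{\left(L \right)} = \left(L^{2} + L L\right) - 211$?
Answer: $- \frac{124076513149}{147137987136} \approx -0.84327$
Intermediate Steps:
$a{\left(L \right)} = -211 + 2 L^{2}$ ($a{\left(L \right)} = \left(L^{2} + L^{2}\right) - 211 = 2 L^{2} - 211 = -211 + 2 L^{2}$)
$E{\left(t,G \right)} = -28 + 7 \left(-352 + t\right) \left(-316 + G\right)$ ($E{\left(t,G \right)} = -28 + 7 \left(t - 352\right) \left(G - 316\right) = -28 + 7 \left(-352 + t\right) \left(-316 + G\right)$)
$\frac{443024}{E{\left(-73,-319 \right)}} + \frac{a{\left(-355 \right)}}{-233664} = \frac{443024}{778596 - -786016 - -161476 + 7 \left(-319\right) \left(-73\right)} + \frac{-211 + 2 \left(-355\right)^{2}}{-233664} = \frac{443024}{778596 + 786016 + 161476 + 163009} + \left(-211 + 2 \cdot 126025\right) \left(- \frac{1}{233664}\right) = \frac{443024}{1889097} + \left(-211 + 252050\right) \left(- \frac{1}{233664}\right) = 443024 \cdot \frac{1}{1889097} + 251839 \left(- \frac{1}{233664}\right) = \frac{443024}{1889097} - \frac{251839}{233664} = - \frac{124076513149}{147137987136}$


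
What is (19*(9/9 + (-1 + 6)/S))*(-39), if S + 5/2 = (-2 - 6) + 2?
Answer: -5187/17 ≈ -305.12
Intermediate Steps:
S = -17/2 (S = -5/2 + ((-2 - 6) + 2) = -5/2 + (-8 + 2) = -5/2 - 6 = -17/2 ≈ -8.5000)
(19*(9/9 + (-1 + 6)/S))*(-39) = (19*(9/9 + (-1 + 6)/(-17/2)))*(-39) = (19*(9*(⅑) + 5*(-2/17)))*(-39) = (19*(1 - 10/17))*(-39) = (19*(7/17))*(-39) = (133/17)*(-39) = -5187/17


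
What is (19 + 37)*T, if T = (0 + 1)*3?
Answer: 168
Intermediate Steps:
T = 3 (T = 1*3 = 3)
(19 + 37)*T = (19 + 37)*3 = 56*3 = 168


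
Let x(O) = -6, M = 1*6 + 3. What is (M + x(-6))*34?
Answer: 102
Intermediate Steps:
M = 9 (M = 6 + 3 = 9)
(M + x(-6))*34 = (9 - 6)*34 = 3*34 = 102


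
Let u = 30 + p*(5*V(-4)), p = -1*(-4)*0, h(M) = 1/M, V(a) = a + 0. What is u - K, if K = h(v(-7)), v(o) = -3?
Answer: 91/3 ≈ 30.333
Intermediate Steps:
V(a) = a
p = 0 (p = 4*0 = 0)
K = -1/3 (K = 1/(-3) = -1/3 ≈ -0.33333)
u = 30 (u = 30 + 0*(5*(-4)) = 30 + 0*(-20) = 30 + 0 = 30)
u - K = 30 - 1*(-1/3) = 30 + 1/3 = 91/3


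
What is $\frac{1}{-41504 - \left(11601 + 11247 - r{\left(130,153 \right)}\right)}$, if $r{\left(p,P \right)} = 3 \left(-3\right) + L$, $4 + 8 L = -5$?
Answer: $- \frac{8}{514897} \approx -1.5537 \cdot 10^{-5}$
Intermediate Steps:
$L = - \frac{9}{8}$ ($L = - \frac{1}{2} + \frac{1}{8} \left(-5\right) = - \frac{1}{2} - \frac{5}{8} = - \frac{9}{8} \approx -1.125$)
$r{\left(p,P \right)} = - \frac{81}{8}$ ($r{\left(p,P \right)} = 3 \left(-3\right) - \frac{9}{8} = -9 - \frac{9}{8} = - \frac{81}{8}$)
$\frac{1}{-41504 - \left(11601 + 11247 - r{\left(130,153 \right)}\right)} = \frac{1}{-41504 - \left(\frac{92889}{8} + 11247\right)} = \frac{1}{-41504 - \frac{182865}{8}} = \frac{1}{- \frac{514897}{8}} = - \frac{8}{514897}$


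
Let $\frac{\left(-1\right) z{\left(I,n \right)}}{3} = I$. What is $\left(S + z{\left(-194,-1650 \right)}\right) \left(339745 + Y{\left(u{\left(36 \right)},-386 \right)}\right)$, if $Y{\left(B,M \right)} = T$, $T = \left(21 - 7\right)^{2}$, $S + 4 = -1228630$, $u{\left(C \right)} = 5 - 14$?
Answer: $-417465224932$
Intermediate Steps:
$z{\left(I,n \right)} = - 3 I$
$u{\left(C \right)} = -9$ ($u{\left(C \right)} = 5 - 14 = -9$)
$S = -1228634$ ($S = -4 - 1228630 = -1228634$)
$T = 196$ ($T = 14^{2} = 196$)
$Y{\left(B,M \right)} = 196$
$\left(S + z{\left(-194,-1650 \right)}\right) \left(339745 + Y{\left(u{\left(36 \right)},-386 \right)}\right) = \left(-1228634 - -582\right) \left(339745 + 196\right) = \left(-1228634 + 582\right) 339941 = \left(-1228052\right) 339941 = -417465224932$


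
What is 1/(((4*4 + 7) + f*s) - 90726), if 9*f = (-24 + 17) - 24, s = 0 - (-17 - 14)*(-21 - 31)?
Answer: -9/766355 ≈ -1.1744e-5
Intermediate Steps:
s = -1612 (s = 0 - (-31)*(-52) = 0 - 1*1612 = 0 - 1612 = -1612)
f = -31/9 (f = ((-24 + 17) - 24)/9 = (-7 - 24)/9 = (⅑)*(-31) = -31/9 ≈ -3.4444)
1/(((4*4 + 7) + f*s) - 90726) = 1/(((4*4 + 7) - 31/9*(-1612)) - 90726) = 1/(((16 + 7) + 49972/9) - 90726) = 1/((23 + 49972/9) - 90726) = 1/(50179/9 - 90726) = 1/(-766355/9) = -9/766355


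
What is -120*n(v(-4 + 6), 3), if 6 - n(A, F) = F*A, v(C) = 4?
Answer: 720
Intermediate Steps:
n(A, F) = 6 - A*F (n(A, F) = 6 - F*A = 6 - A*F)
-120*n(v(-4 + 6), 3) = -120*(6 - 1*4*3) = -120*(6 - 12) = -120*(-6) = 720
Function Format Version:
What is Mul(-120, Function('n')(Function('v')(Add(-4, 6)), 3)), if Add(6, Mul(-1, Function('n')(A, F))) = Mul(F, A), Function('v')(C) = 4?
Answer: 720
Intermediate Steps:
Function('n')(A, F) = Add(6, Mul(-1, A, F)) (Function('n')(A, F) = Add(6, Mul(-1, Mul(F, A))) = Add(6, Mul(-1, Mul(A, F))) = Add(6, Mul(-1, A, F)))
Mul(-120, Function('n')(Function('v')(Add(-4, 6)), 3)) = Mul(-120, Add(6, Mul(-1, 4, 3))) = Mul(-120, Add(6, -12)) = Mul(-120, -6) = 720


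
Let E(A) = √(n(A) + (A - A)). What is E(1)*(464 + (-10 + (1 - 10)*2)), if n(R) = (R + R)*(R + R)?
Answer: 872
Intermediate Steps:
n(R) = 4*R² (n(R) = (2*R)*(2*R) = 4*R²)
E(A) = 2*√(A²) (E(A) = √(4*A² + (A - A)) = √(4*A² + 0) = √(4*A²) = 2*√(A²))
E(1)*(464 + (-10 + (1 - 10)*2)) = (2*√(1²))*(464 + (-10 + (1 - 10)*2)) = (2*√1)*(464 + (-10 - 9*2)) = (2*1)*(464 + (-10 - 18)) = 2*(464 - 28) = 2*436 = 872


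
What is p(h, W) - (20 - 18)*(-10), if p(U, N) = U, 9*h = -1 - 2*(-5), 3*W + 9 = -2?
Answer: 21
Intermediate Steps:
W = -11/3 (W = -3 + (1/3)*(-2) = -3 - 2/3 = -11/3 ≈ -3.6667)
h = 1 (h = (-1 - 2*(-5))/9 = (-1 + 10)/9 = (1/9)*9 = 1)
p(h, W) - (20 - 18)*(-10) = 1 - (20 - 18)*(-10) = 1 - 2*(-10) = 1 - 1*(-20) = 1 + 20 = 21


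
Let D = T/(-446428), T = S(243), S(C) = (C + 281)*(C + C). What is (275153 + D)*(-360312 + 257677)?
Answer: -3151811770035175/111607 ≈ -2.8240e+10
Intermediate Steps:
S(C) = 2*C*(281 + C) (S(C) = (281 + C)*(2*C) = 2*C*(281 + C))
T = 254664 (T = 2*243*(281 + 243) = 2*243*524 = 254664)
D = -63666/111607 (D = 254664/(-446428) = 254664*(-1/446428) = -63666/111607 ≈ -0.57045)
(275153 + D)*(-360312 + 257677) = (275153 - 63666/111607)*(-360312 + 257677) = (30708937205/111607)*(-102635) = -3151811770035175/111607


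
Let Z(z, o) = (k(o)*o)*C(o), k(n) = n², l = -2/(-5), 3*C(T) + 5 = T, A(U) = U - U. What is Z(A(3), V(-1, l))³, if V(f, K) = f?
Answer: 8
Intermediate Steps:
A(U) = 0
C(T) = -5/3 + T/3
l = ⅖ (l = -2*(-⅕) = ⅖ ≈ 0.40000)
Z(z, o) = o³*(-5/3 + o/3) (Z(z, o) = (o²*o)*(-5/3 + o/3) = o³*(-5/3 + o/3))
Z(A(3), V(-1, l))³ = ((⅓)*(-1)³*(-5 - 1))³ = ((⅓)*(-1)*(-6))³ = 2³ = 8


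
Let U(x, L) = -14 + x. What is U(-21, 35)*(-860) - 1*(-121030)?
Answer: 151130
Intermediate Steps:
U(-21, 35)*(-860) - 1*(-121030) = (-14 - 21)*(-860) - 1*(-121030) = -35*(-860) + 121030 = 30100 + 121030 = 151130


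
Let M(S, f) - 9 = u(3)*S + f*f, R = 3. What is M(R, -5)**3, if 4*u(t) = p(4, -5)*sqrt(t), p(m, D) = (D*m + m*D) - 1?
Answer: 2629169/8 - 12407625*sqrt(3)/64 ≈ -7145.1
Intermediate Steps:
p(m, D) = -1 + 2*D*m (p(m, D) = (D*m + D*m) - 1 = 2*D*m - 1 = -1 + 2*D*m)
u(t) = -41*sqrt(t)/4 (u(t) = ((-1 + 2*(-5)*4)*sqrt(t))/4 = ((-1 - 40)*sqrt(t))/4 = (-41*sqrt(t))/4 = -41*sqrt(t)/4)
M(S, f) = 9 + f**2 - 41*S*sqrt(3)/4 (M(S, f) = 9 + ((-41*sqrt(3)/4)*S + f*f) = 9 + (-41*S*sqrt(3)/4 + f**2) = 9 + (f**2 - 41*S*sqrt(3)/4) = 9 + f**2 - 41*S*sqrt(3)/4)
M(R, -5)**3 = (9 + (-5)**2 - 41/4*3*sqrt(3))**3 = (9 + 25 - 123*sqrt(3)/4)**3 = (34 - 123*sqrt(3)/4)**3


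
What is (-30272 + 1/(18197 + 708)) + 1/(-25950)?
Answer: -2970196308991/98116950 ≈ -30272.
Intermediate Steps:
(-30272 + 1/(18197 + 708)) + 1/(-25950) = (-30272 + 1/18905) - 1/25950 = -572292159/18905 - 1/25950 = -2970196308991/98116950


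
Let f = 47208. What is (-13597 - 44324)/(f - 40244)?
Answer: -57921/6964 ≈ -8.3172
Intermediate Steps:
(-13597 - 44324)/(f - 40244) = (-13597 - 44324)/(47208 - 40244) = -57921/6964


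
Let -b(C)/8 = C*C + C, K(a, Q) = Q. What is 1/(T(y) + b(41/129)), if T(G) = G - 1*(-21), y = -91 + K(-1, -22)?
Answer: -16641/1586732 ≈ -0.010488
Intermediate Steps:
b(C) = -8*C - 8*C**2 (b(C) = -8*(C*C + C) = -8*(C**2 + C) = -8*(C + C**2) = -8*C - 8*C**2)
y = -113 (y = -91 - 22 = -113)
T(G) = 21 + G (T(G) = G + 21 = 21 + G)
1/(T(y) + b(41/129)) = 1/((21 - 113) - 8*41/129*(1 + 41/129)) = 1/(-92 - 8*41*(1/129)*(1 + 41*(1/129))) = 1/(-92 - 8*41/129*(1 + 41/129)) = 1/(-92 - 8*41/129*170/129) = 1/(-92 - 55760/16641) = 1/(-1586732/16641) = -16641/1586732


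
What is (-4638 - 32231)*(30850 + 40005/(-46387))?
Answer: -52759500103205/46387 ≈ -1.1374e+9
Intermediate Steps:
(-4638 - 32231)*(30850 + 40005/(-46387)) = -36869*(30850 + 40005*(-1/46387)) = -36869*(30850 - 40005/46387) = -36869*1430998945/46387 = -52759500103205/46387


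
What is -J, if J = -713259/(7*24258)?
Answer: 237753/56602 ≈ 4.2004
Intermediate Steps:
J = -237753/56602 (J = -713259/169806 = -713259*1/169806 = -237753/56602 ≈ -4.2004)
-J = -1*(-237753/56602) = 237753/56602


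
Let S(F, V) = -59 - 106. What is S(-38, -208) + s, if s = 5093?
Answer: 4928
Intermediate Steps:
S(F, V) = -165
S(-38, -208) + s = -165 + 5093 = 4928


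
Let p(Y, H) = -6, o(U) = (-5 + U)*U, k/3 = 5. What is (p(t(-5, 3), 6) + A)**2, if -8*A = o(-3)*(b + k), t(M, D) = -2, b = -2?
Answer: 2025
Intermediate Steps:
k = 15 (k = 3*5 = 15)
o(U) = U*(-5 + U)
A = -39 (A = -(-3*(-5 - 3))*(-2 + 15)/8 = -(-3*(-8))*13/8 = -3*13 = -1/8*312 = -39)
(p(t(-5, 3), 6) + A)**2 = (-6 - 39)**2 = (-45)**2 = 2025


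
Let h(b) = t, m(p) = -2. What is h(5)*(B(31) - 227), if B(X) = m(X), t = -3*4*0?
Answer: 0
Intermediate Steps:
t = 0 (t = -12*0 = 0)
h(b) = 0
B(X) = -2
h(5)*(B(31) - 227) = 0*(-2 - 227) = 0*(-229) = 0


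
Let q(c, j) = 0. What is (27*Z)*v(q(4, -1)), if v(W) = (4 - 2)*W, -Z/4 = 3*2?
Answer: 0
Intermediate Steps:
Z = -24 (Z = -12*2 = -4*6 = -24)
v(W) = 2*W
(27*Z)*v(q(4, -1)) = (27*(-24))*(2*0) = -648*0 = 0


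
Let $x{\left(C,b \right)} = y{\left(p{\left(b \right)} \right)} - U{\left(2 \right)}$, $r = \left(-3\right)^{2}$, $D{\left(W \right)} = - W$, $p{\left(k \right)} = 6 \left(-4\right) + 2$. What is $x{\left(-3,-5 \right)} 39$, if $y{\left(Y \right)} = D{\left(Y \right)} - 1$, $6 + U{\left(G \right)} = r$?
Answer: $702$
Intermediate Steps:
$p{\left(k \right)} = -22$ ($p{\left(k \right)} = -24 + 2 = -22$)
$r = 9$
$U{\left(G \right)} = 3$ ($U{\left(G \right)} = -6 + 9 = 3$)
$y{\left(Y \right)} = -1 - Y$ ($y{\left(Y \right)} = - Y - 1 = -1 - Y$)
$x{\left(C,b \right)} = 18$ ($x{\left(C,b \right)} = \left(-1 - -22\right) - 3 = \left(-1 + 22\right) - 3 = 21 - 3 = 18$)
$x{\left(-3,-5 \right)} 39 = 18 \cdot 39 = 702$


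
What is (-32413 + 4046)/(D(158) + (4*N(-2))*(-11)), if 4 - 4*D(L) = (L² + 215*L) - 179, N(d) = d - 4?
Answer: 113468/57695 ≈ 1.9667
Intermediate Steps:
N(d) = -4 + d
D(L) = 183/4 - 215*L/4 - L²/4 (D(L) = 1 - ((L² + 215*L) - 179)/4 = 1 - (-179 + L² + 215*L)/4 = 1 + (179/4 - 215*L/4 - L²/4) = 183/4 - 215*L/4 - L²/4)
(-32413 + 4046)/(D(158) + (4*N(-2))*(-11)) = (-32413 + 4046)/((183/4 - 215/4*158 - ¼*158²) + (4*(-4 - 2))*(-11)) = -28367/((183/4 - 16985/2 - ¼*24964) + (4*(-6))*(-11)) = -28367/((183/4 - 16985/2 - 6241) - 24*(-11)) = -28367/(-58751/4 + 264) = -28367/(-57695/4) = -28367*(-4/57695) = 113468/57695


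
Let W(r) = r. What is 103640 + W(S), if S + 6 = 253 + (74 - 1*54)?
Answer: 103907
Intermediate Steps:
S = 267 (S = -6 + (253 + (74 - 1*54)) = -6 + (253 + (74 - 54)) = -6 + (253 + 20) = -6 + 273 = 267)
103640 + W(S) = 103640 + 267 = 103907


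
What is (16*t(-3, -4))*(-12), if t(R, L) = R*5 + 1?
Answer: 2688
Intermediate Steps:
t(R, L) = 1 + 5*R (t(R, L) = 5*R + 1 = 1 + 5*R)
(16*t(-3, -4))*(-12) = (16*(1 + 5*(-3)))*(-12) = (16*(1 - 15))*(-12) = (16*(-14))*(-12) = -224*(-12) = 2688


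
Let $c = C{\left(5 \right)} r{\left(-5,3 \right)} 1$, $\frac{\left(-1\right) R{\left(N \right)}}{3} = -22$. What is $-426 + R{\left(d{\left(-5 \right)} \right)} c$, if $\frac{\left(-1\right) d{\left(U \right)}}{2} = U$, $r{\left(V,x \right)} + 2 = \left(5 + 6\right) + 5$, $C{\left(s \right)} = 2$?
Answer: $1422$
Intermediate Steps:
$r{\left(V,x \right)} = 14$ ($r{\left(V,x \right)} = -2 + \left(\left(5 + 6\right) + 5\right) = -2 + \left(11 + 5\right) = -2 + 16 = 14$)
$d{\left(U \right)} = - 2 U$
$R{\left(N \right)} = 66$ ($R{\left(N \right)} = \left(-3\right) \left(-22\right) = 66$)
$c = 28$ ($c = 2 \cdot 14 \cdot 1 = 28 \cdot 1 = 28$)
$-426 + R{\left(d{\left(-5 \right)} \right)} c = -426 + 66 \cdot 28 = -426 + 1848 = 1422$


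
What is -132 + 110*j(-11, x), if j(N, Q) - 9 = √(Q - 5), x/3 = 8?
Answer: 858 + 110*√19 ≈ 1337.5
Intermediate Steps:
x = 24 (x = 3*8 = 24)
j(N, Q) = 9 + √(-5 + Q) (j(N, Q) = 9 + √(Q - 5) = 9 + √(-5 + Q))
-132 + 110*j(-11, x) = -132 + 110*(9 + √(-5 + 24)) = -132 + 110*(9 + √19) = -132 + (990 + 110*√19) = 858 + 110*√19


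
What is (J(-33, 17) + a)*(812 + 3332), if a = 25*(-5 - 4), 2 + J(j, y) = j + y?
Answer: -1006992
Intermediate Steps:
J(j, y) = -2 + j + y (J(j, y) = -2 + (j + y) = -2 + j + y)
a = -225 (a = 25*(-9) = -225)
(J(-33, 17) + a)*(812 + 3332) = ((-2 - 33 + 17) - 225)*(812 + 3332) = (-18 - 225)*4144 = -243*4144 = -1006992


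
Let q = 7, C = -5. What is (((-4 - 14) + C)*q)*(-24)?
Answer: 3864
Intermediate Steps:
(((-4 - 14) + C)*q)*(-24) = (((-4 - 14) - 5)*7)*(-24) = ((-18 - 5)*7)*(-24) = -23*7*(-24) = -161*(-24) = 3864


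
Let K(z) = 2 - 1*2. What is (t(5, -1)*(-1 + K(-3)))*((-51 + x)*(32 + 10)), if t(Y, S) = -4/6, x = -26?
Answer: -2156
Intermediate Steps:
K(z) = 0 (K(z) = 2 - 2 = 0)
t(Y, S) = -⅔ (t(Y, S) = -4*⅙ = -⅔)
(t(5, -1)*(-1 + K(-3)))*((-51 + x)*(32 + 10)) = (-2*(-1 + 0)/3)*((-51 - 26)*(32 + 10)) = (-⅔*(-1))*(-77*42) = (⅔)*(-3234) = -2156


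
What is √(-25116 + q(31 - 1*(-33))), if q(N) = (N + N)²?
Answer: 2*I*√2183 ≈ 93.445*I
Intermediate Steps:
q(N) = 4*N² (q(N) = (2*N)² = 4*N²)
√(-25116 + q(31 - 1*(-33))) = √(-25116 + 4*(31 - 1*(-33))²) = √(-25116 + 4*(31 + 33)²) = √(-25116 + 4*64²) = √(-25116 + 4*4096) = √(-25116 + 16384) = √(-8732) = 2*I*√2183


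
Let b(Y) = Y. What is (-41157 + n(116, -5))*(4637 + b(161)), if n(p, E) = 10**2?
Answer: -196991486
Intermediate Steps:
n(p, E) = 100
(-41157 + n(116, -5))*(4637 + b(161)) = (-41157 + 100)*(4637 + 161) = -41057*4798 = -196991486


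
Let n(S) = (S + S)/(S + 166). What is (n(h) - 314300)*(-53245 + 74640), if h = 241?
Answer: -248803657010/37 ≈ -6.7244e+9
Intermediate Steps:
n(S) = 2*S/(166 + S) (n(S) = (2*S)/(166 + S) = 2*S/(166 + S))
(n(h) - 314300)*(-53245 + 74640) = (2*241/(166 + 241) - 314300)*(-53245 + 74640) = (2*241/407 - 314300)*21395 = (2*241*(1/407) - 314300)*21395 = (482/407 - 314300)*21395 = -127919618/407*21395 = -248803657010/37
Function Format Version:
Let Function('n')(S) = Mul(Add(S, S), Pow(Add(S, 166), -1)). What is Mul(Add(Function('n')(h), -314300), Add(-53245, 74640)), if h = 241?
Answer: Rational(-248803657010, 37) ≈ -6.7244e+9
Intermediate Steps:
Function('n')(S) = Mul(2, S, Pow(Add(166, S), -1)) (Function('n')(S) = Mul(Mul(2, S), Pow(Add(166, S), -1)) = Mul(2, S, Pow(Add(166, S), -1)))
Mul(Add(Function('n')(h), -314300), Add(-53245, 74640)) = Mul(Add(Mul(2, 241, Pow(Add(166, 241), -1)), -314300), Add(-53245, 74640)) = Mul(Add(Mul(2, 241, Pow(407, -1)), -314300), 21395) = Mul(Add(Mul(2, 241, Rational(1, 407)), -314300), 21395) = Mul(Add(Rational(482, 407), -314300), 21395) = Mul(Rational(-127919618, 407), 21395) = Rational(-248803657010, 37)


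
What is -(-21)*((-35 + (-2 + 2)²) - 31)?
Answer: -1386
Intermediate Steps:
-(-21)*((-35 + (-2 + 2)²) - 31) = -(-21)*((-35 + 0²) - 31) = -(-21)*((-35 + 0) - 31) = -(-21)*(-35 - 31) = -(-21)*(-66) = -1*1386 = -1386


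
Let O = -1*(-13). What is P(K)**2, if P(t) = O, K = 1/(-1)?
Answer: 169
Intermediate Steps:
O = 13
K = -1 (K = 1*(-1) = -1)
P(t) = 13
P(K)**2 = 13**2 = 169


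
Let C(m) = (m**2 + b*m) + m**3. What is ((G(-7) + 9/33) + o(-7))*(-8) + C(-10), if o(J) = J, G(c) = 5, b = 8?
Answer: -10628/11 ≈ -966.18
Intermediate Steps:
C(m) = m**2 + m**3 + 8*m (C(m) = (m**2 + 8*m) + m**3 = m**2 + m**3 + 8*m)
((G(-7) + 9/33) + o(-7))*(-8) + C(-10) = ((5 + 9/33) - 7)*(-8) - 10*(8 - 10 + (-10)**2) = ((5 + 9*(1/33)) - 7)*(-8) - 10*(8 - 10 + 100) = ((5 + 3/11) - 7)*(-8) - 10*98 = (58/11 - 7)*(-8) - 980 = -19/11*(-8) - 980 = 152/11 - 980 = -10628/11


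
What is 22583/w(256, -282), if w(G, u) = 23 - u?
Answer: 22583/305 ≈ 74.043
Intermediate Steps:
22583/w(256, -282) = 22583/(23 - 1*(-282)) = 22583/(23 + 282) = 22583/305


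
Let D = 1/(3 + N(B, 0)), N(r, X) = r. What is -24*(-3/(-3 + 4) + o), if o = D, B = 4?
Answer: 480/7 ≈ 68.571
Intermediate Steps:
D = 1/7 (D = 1/(3 + 4) = 1/7 ≈ 0.14286)
o = 1/7 ≈ 0.14286
-24*(-3/(-3 + 4) + o) = -24*(-3/(-3 + 4) + 1/7) = -24*(-3/1 + 1/7) = -24*(-3*1 + 1/7) = -24*(-3 + 1/7) = -24*(-20)/7 = -1*(-480/7) = 480/7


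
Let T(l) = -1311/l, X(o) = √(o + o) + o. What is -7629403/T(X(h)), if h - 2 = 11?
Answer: 99182239/1311 + 7629403*√26/1311 ≈ 1.0533e+5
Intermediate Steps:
h = 13 (h = 2 + 11 = 13)
X(o) = o + √2*√o (X(o) = √(2*o) + o = √2*√o + o = o + √2*√o)
-7629403/T(X(h)) = -(-99182239/1311 - 7629403*√26/1311) = -7629403*(-13/1311 - √26/1311) = 99182239/1311 + 7629403*√26/1311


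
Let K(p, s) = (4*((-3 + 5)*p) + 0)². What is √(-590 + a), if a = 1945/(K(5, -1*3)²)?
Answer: I*√1510398055/1600 ≈ 24.29*I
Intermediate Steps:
K(p, s) = 64*p² (K(p, s) = (4*(2*p) + 0)² = (8*p + 0)² = (8*p)² = 64*p²)
a = 389/512000 (a = 1945/((64*5²)²) = 1945/((64*25)²) = 1945/(1600²) = 1945/2560000 = 1945*(1/2560000) = 389/512000 ≈ 0.00075977)
√(-590 + a) = √(-590 + 389/512000) = √(-302079611/512000) = I*√1510398055/1600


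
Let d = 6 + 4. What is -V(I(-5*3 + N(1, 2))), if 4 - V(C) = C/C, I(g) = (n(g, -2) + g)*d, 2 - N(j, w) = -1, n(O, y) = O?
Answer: -3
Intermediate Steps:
d = 10
N(j, w) = 3 (N(j, w) = 2 - 1*(-1) = 2 + 1 = 3)
I(g) = 20*g (I(g) = (g + g)*10 = (2*g)*10 = 20*g)
V(C) = 3 (V(C) = 4 - C/C = 4 - 1*1 = 4 - 1 = 3)
-V(I(-5*3 + N(1, 2))) = -1*3 = -3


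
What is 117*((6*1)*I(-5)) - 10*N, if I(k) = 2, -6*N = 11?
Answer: 4267/3 ≈ 1422.3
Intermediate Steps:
N = -11/6 (N = -1/6*11 = -11/6 ≈ -1.8333)
117*((6*1)*I(-5)) - 10*N = 117*((6*1)*2) - 10*(-11/6) = 117*(6*2) + 55/3 = 117*12 + 55/3 = 1404 + 55/3 = 4267/3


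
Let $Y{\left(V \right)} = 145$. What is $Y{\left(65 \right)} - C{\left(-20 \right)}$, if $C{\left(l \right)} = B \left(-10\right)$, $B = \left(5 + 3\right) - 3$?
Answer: $195$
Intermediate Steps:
$B = 5$ ($B = 8 - 3 = 5$)
$C{\left(l \right)} = -50$ ($C{\left(l \right)} = 5 \left(-10\right) = -50$)
$Y{\left(65 \right)} - C{\left(-20 \right)} = 145 - -50 = 145 + 50 = 195$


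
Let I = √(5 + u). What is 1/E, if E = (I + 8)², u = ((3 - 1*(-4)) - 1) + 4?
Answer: (8 + √15)⁻² ≈ 0.0070938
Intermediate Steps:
u = 10 (u = ((3 + 4) - 1) + 4 = (7 - 1) + 4 = 6 + 4 = 10)
I = √15 (I = √(5 + 10) = √15 ≈ 3.8730)
E = (8 + √15)² (E = (√15 + 8)² = (8 + √15)² ≈ 140.97)
1/E = 1/((8 + √15)²) = (8 + √15)⁻²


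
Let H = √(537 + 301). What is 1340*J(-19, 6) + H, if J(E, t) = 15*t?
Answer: 120600 + √838 ≈ 1.2063e+5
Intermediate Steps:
H = √838 ≈ 28.948
1340*J(-19, 6) + H = 1340*(15*6) + √838 = 1340*90 + √838 = 120600 + √838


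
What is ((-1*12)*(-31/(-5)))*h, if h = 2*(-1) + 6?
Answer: -1488/5 ≈ -297.60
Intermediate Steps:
h = 4 (h = -2 + 6 = 4)
((-1*12)*(-31/(-5)))*h = ((-1*12)*(-31/(-5)))*4 = -(-372)*(-1)/5*4 = -12*31/5*4 = -372/5*4 = -1488/5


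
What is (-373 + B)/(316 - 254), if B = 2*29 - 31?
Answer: -173/31 ≈ -5.5806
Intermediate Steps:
B = 27 (B = 58 - 31 = 27)
(-373 + B)/(316 - 254) = (-373 + 27)/(316 - 254) = -346/62 = -346*1/62 = -173/31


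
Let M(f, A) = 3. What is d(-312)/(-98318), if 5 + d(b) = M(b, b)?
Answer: 1/49159 ≈ 2.0342e-5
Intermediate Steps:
d(b) = -2 (d(b) = -5 + 3 = -2)
d(-312)/(-98318) = -2/(-98318) = -2*(-1/98318) = 1/49159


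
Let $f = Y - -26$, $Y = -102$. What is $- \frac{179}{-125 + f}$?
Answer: $\frac{179}{201} \approx 0.89055$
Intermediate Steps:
$f = -76$ ($f = -102 - -26 = -102 + 26 = -76$)
$- \frac{179}{-125 + f} = - \frac{179}{-125 - 76} = - \frac{179}{-201} = \left(-179\right) \left(- \frac{1}{201}\right) = \frac{179}{201}$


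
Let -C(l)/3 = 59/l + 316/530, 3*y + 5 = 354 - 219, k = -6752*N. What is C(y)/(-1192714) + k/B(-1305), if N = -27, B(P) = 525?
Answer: 99875848933401/287622981100 ≈ 347.25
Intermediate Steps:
k = 182304 (k = -6752*(-27) = 182304)
y = 130/3 (y = -5/3 + (354 - 219)/3 = -5/3 + (1/3)*135 = -5/3 + 45 = 130/3 ≈ 43.333)
C(l) = -474/265 - 177/l (C(l) = -3*(59/l + 316/530) = -3*(59/l + 316*(1/530)) = -3*(59/l + 158/265) = -3*(158/265 + 59/l) = -474/265 - 177/l)
C(y)/(-1192714) + k/B(-1305) = (-474/265 - 177/130/3)/(-1192714) + 182304/525 = (-474/265 - 177*3/130)*(-1/1192714) + 182304*(1/525) = (-474/265 - 531/130)*(-1/1192714) + 60768/175 = -40467/6890*(-1/1192714) + 60768/175 = 40467/8217799460 + 60768/175 = 99875848933401/287622981100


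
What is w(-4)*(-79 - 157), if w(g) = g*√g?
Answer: 1888*I ≈ 1888.0*I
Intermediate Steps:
w(g) = g^(3/2)
w(-4)*(-79 - 157) = (-4)^(3/2)*(-79 - 157) = -8*I*(-236) = 1888*I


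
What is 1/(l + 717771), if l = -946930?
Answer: -1/229159 ≈ -4.3638e-6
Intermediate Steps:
1/(l + 717771) = 1/(-946930 + 717771) = 1/(-229159) = -1/229159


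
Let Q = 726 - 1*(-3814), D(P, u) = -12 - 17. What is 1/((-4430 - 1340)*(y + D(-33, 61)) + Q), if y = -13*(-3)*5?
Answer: -1/953280 ≈ -1.0490e-6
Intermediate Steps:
D(P, u) = -29
y = 195 (y = 39*5 = 195)
Q = 4540 (Q = 726 + 3814 = 4540)
1/((-4430 - 1340)*(y + D(-33, 61)) + Q) = 1/((-4430 - 1340)*(195 - 29) + 4540) = 1/(-5770*166 + 4540) = 1/(-957820 + 4540) = 1/(-953280) = -1/953280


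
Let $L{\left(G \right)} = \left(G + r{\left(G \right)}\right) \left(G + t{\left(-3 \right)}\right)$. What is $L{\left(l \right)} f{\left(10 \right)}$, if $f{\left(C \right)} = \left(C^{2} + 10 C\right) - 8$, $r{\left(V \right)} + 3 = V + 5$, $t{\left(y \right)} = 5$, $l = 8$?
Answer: $44928$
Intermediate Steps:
$r{\left(V \right)} = 2 + V$ ($r{\left(V \right)} = -3 + \left(V + 5\right) = -3 + \left(5 + V\right) = 2 + V$)
$L{\left(G \right)} = \left(2 + 2 G\right) \left(5 + G\right)$ ($L{\left(G \right)} = \left(G + \left(2 + G\right)\right) \left(G + 5\right) = \left(2 + 2 G\right) \left(5 + G\right)$)
$f{\left(C \right)} = -8 + C^{2} + 10 C$
$L{\left(l \right)} f{\left(10 \right)} = \left(10 + 2 \cdot 8^{2} + 12 \cdot 8\right) \left(-8 + 10^{2} + 10 \cdot 10\right) = \left(10 + 2 \cdot 64 + 96\right) \left(-8 + 100 + 100\right) = \left(10 + 128 + 96\right) 192 = 234 \cdot 192 = 44928$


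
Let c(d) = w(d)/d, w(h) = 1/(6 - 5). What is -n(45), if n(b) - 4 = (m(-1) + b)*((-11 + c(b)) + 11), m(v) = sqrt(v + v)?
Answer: -5 - I*sqrt(2)/45 ≈ -5.0 - 0.031427*I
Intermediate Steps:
w(h) = 1 (w(h) = 1/1 = 1)
m(v) = sqrt(2)*sqrt(v) (m(v) = sqrt(2*v) = sqrt(2)*sqrt(v))
c(d) = 1/d
n(b) = 4 + (b + I*sqrt(2))/b (n(b) = 4 + (sqrt(2)*sqrt(-1) + b)*((-11 + 1/b) + 11) = 4 + (sqrt(2)*I + b)/b = 4 + (I*sqrt(2) + b)/b = 4 + (b + I*sqrt(2))/b)
-n(45) = -(5 + I*sqrt(2)/45) = -5 - I*sqrt(2)/45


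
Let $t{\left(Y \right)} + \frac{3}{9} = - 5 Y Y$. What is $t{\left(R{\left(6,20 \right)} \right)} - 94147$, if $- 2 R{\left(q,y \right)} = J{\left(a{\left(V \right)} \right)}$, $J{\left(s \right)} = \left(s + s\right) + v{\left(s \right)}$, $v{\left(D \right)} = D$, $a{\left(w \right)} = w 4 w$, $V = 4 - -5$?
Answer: $- \frac{3825382}{3} \approx -1.2751 \cdot 10^{6}$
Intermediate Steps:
$V = 9$ ($V = 4 + 5 = 9$)
$a{\left(w \right)} = 4 w^{2}$ ($a{\left(w \right)} = 4 w w = 4 w^{2}$)
$J{\left(s \right)} = 3 s$ ($J{\left(s \right)} = \left(s + s\right) + s = 2 s + s = 3 s$)
$R{\left(q,y \right)} = -486$ ($R{\left(q,y \right)} = - \frac{3 \cdot 4 \cdot 9^{2}}{2} = - \frac{3 \cdot 4 \cdot 81}{2} = - \frac{3 \cdot 324}{2} = \left(- \frac{1}{2}\right) 972 = -486$)
$t{\left(Y \right)} = - \frac{1}{3} - 5 Y^{2}$ ($t{\left(Y \right)} = - \frac{1}{3} + - 5 Y Y = - \frac{1}{3} - 5 Y^{2}$)
$t{\left(R{\left(6,20 \right)} \right)} - 94147 = \left(- \frac{1}{3} - 5 \left(-486\right)^{2}\right) - 94147 = \left(- \frac{1}{3} - 1180980\right) - 94147 = - \frac{3542941}{3} - 94147 = - \frac{3825382}{3}$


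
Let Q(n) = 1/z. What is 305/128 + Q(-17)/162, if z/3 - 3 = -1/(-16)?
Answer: 3632659/1524096 ≈ 2.3835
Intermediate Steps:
z = 147/16 (z = 9 + 3*(-1/(-16)) = 9 + 3*(-1*(-1/16)) = 9 + 3*(1/16) = 9 + 3/16 = 147/16 ≈ 9.1875)
Q(n) = 16/147 (Q(n) = 1/(147/16) = 16/147)
305/128 + Q(-17)/162 = 305/128 + (16/147)/162 = 305*(1/128) + (16/147)*(1/162) = 305/128 + 8/11907 = 3632659/1524096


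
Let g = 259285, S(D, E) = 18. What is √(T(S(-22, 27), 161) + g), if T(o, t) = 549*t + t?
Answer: √347835 ≈ 589.78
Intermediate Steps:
T(o, t) = 550*t
√(T(S(-22, 27), 161) + g) = √(550*161 + 259285) = √(88550 + 259285) = √347835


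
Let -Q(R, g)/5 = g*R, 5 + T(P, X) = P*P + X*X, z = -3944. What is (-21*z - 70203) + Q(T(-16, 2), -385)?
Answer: 503496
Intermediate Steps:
T(P, X) = -5 + P² + X² (T(P, X) = -5 + (P*P + X*X) = -5 + (P² + X²) = -5 + P² + X²)
Q(R, g) = -5*R*g (Q(R, g) = -5*g*R = -5*R*g)
(-21*z - 70203) + Q(T(-16, 2), -385) = (-21*(-3944) - 70203) - 5*(-5 + (-16)² + 2²)*(-385) = (82824 - 70203) - 5*(-5 + 256 + 4)*(-385) = 12621 - 5*255*(-385) = 12621 + 490875 = 503496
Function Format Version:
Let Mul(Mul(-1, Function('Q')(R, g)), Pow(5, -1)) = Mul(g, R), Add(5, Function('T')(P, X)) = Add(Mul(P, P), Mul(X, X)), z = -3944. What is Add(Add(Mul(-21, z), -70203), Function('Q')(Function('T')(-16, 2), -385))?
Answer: 503496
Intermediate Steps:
Function('T')(P, X) = Add(-5, Pow(P, 2), Pow(X, 2)) (Function('T')(P, X) = Add(-5, Add(Mul(P, P), Mul(X, X))) = Add(-5, Add(Pow(P, 2), Pow(X, 2))) = Add(-5, Pow(P, 2), Pow(X, 2)))
Function('Q')(R, g) = Mul(-5, R, g) (Function('Q')(R, g) = Mul(-5, Mul(g, R)) = Mul(-5, Mul(R, g)) = Mul(-5, R, g))
Add(Add(Mul(-21, z), -70203), Function('Q')(Function('T')(-16, 2), -385)) = Add(Add(Mul(-21, -3944), -70203), Mul(-5, Add(-5, Pow(-16, 2), Pow(2, 2)), -385)) = Add(Add(82824, -70203), Mul(-5, Add(-5, 256, 4), -385)) = Add(12621, Mul(-5, 255, -385)) = Add(12621, 490875) = 503496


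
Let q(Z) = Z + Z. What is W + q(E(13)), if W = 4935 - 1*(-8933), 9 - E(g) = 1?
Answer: 13884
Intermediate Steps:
E(g) = 8 (E(g) = 9 - 1*1 = 9 - 1 = 8)
W = 13868 (W = 4935 + 8933 = 13868)
q(Z) = 2*Z
W + q(E(13)) = 13868 + 2*8 = 13868 + 16 = 13884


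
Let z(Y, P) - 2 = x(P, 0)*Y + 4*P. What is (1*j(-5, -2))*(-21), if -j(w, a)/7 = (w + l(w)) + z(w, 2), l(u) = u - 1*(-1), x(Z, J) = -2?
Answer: 1617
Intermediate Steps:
l(u) = 1 + u (l(u) = u + 1 = 1 + u)
z(Y, P) = 2 - 2*Y + 4*P (z(Y, P) = 2 + (-2*Y + 4*P) = 2 - 2*Y + 4*P)
j(w, a) = -77 (j(w, a) = -7*((w + (1 + w)) + (2 - 2*w + 4*2)) = -7*((1 + 2*w) + (2 - 2*w + 8)) = -7*((1 + 2*w) + (10 - 2*w)) = -7*11 = -77)
(1*j(-5, -2))*(-21) = (1*(-77))*(-21) = -77*(-21) = 1617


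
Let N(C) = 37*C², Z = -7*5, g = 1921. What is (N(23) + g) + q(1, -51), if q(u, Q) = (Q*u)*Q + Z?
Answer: 24060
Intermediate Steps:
Z = -35
q(u, Q) = -35 + u*Q² (q(u, Q) = (Q*u)*Q - 35 = u*Q² - 35 = -35 + u*Q²)
(N(23) + g) + q(1, -51) = (37*23² + 1921) + (-35 + 1*(-51)²) = (37*529 + 1921) + (-35 + 1*2601) = (19573 + 1921) + (-35 + 2601) = 21494 + 2566 = 24060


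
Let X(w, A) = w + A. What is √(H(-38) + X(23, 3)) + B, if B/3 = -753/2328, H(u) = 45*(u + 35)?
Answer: -753/776 + I*√109 ≈ -0.97036 + 10.44*I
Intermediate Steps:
X(w, A) = A + w
H(u) = 1575 + 45*u (H(u) = 45*(35 + u) = 1575 + 45*u)
B = -753/776 (B = 3*(-753/2328) = 3*(-753*1/2328) = 3*(-251/776) = -753/776 ≈ -0.97036)
√(H(-38) + X(23, 3)) + B = √((1575 + 45*(-38)) + (3 + 23)) - 753/776 = √((1575 - 1710) + 26) - 753/776 = √(-135 + 26) - 753/776 = √(-109) - 753/776 = I*√109 - 753/776 = -753/776 + I*√109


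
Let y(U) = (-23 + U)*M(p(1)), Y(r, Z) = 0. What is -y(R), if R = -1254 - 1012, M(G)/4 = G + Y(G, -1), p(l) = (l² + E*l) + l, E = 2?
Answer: 36624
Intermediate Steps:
p(l) = l² + 3*l (p(l) = (l² + 2*l) + l = l² + 3*l)
M(G) = 4*G (M(G) = 4*(G + 0) = 4*G)
R = -2266
y(U) = -368 + 16*U (y(U) = (-23 + U)*(4*(1*(3 + 1))) = (-23 + U)*(4*(1*4)) = (-23 + U)*(4*4) = (-23 + U)*16 = -368 + 16*U)
-y(R) = -(-368 + 16*(-2266)) = -(-368 - 36256) = -1*(-36624) = 36624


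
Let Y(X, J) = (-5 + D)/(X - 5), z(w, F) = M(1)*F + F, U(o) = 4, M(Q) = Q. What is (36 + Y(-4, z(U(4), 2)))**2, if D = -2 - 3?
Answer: 111556/81 ≈ 1377.2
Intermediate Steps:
D = -5
z(w, F) = 2*F (z(w, F) = 1*F + F = F + F = 2*F)
Y(X, J) = -10/(-5 + X) (Y(X, J) = (-5 - 5)/(X - 5) = -10/(-5 + X))
(36 + Y(-4, z(U(4), 2)))**2 = (36 - 10/(-5 - 4))**2 = (36 - 10/(-9))**2 = (36 - 10*(-1/9))**2 = (36 + 10/9)**2 = (334/9)**2 = 111556/81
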